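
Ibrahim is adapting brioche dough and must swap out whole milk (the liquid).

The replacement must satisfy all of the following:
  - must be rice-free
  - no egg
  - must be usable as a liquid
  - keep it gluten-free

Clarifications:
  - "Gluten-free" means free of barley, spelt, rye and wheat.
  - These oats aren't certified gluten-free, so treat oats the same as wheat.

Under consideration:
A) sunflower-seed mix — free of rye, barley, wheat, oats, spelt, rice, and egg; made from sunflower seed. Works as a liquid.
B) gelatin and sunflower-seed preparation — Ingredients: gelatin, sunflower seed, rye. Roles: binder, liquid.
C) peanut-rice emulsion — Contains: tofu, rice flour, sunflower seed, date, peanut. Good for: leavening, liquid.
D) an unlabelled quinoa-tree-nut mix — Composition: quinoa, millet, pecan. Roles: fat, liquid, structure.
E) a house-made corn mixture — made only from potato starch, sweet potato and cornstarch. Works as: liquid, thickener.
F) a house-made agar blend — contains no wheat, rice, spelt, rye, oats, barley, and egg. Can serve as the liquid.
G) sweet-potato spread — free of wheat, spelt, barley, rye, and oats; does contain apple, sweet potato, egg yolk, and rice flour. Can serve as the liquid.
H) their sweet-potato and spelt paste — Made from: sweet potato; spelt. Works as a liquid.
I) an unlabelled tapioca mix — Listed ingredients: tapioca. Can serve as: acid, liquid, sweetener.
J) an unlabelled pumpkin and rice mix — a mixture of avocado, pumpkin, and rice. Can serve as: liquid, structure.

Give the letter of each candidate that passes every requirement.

A: no rice, gluten-free — OK
B: has rye, so not gluten-free — no
C: has rice flour, so not rice-free — no
D: works as a liquid, gluten-free, no egg — OK
E: only cornstarch, sweet potato, and potato starch; none excluded — keep
F: all constraints satisfied — valid
G: has rice flour, so not rice-free; has egg yolk, so not egg-free — no
H: has spelt, so not gluten-free — no
I: every rule checks out — keep
J: has rice, so not rice-free — out

A, D, E, F, I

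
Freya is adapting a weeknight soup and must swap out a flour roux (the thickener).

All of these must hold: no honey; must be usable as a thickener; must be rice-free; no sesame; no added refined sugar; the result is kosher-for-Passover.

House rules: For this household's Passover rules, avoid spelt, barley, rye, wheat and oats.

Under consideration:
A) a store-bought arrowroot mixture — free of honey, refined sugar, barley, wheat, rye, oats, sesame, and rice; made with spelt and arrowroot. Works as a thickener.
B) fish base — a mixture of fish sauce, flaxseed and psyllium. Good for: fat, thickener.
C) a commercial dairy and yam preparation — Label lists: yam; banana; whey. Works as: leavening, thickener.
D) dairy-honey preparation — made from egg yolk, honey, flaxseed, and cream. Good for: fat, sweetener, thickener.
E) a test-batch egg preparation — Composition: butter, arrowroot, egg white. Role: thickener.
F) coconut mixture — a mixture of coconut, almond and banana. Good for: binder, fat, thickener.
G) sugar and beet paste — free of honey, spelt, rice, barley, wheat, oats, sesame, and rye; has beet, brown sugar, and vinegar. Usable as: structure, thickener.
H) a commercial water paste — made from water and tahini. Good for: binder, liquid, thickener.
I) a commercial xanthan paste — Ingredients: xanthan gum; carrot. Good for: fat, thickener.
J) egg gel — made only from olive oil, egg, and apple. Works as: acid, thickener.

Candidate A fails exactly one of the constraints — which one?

usable as a thickener: satisfied
kosher-for-Passover: has spelt — fails
honey-free: satisfied
no-added-sugar: satisfied
sesame-free: satisfied
rice-free: satisfied

kosher-for-Passover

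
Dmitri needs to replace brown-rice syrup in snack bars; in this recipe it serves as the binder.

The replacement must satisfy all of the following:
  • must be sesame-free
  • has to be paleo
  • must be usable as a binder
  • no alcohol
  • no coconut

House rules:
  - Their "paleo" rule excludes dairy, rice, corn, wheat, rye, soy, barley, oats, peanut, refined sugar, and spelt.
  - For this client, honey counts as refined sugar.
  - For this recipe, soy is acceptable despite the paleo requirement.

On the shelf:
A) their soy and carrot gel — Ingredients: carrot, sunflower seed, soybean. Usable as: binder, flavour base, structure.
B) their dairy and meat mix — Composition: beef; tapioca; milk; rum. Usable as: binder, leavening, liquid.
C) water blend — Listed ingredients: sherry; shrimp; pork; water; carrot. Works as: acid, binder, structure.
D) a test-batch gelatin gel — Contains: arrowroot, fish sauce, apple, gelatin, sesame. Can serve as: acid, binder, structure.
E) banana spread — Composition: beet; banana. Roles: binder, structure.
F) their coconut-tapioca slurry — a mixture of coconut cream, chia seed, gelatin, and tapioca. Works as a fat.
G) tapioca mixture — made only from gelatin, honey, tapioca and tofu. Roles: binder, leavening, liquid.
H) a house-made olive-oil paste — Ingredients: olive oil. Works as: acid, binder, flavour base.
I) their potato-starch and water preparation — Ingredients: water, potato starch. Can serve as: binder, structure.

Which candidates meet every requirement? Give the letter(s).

A, E, H, I

A: soy is permitted under the paleo carve-out; nothing else excluded — OK
B: has milk, so not paleo; has rum, so not alcohol-free — out
C: has sherry, so not alcohol-free — reject
D: has sesame, so not sesame-free — no
E: all constraints satisfied — OK
F: not usable as a binder; has coconut cream, so not coconut-free — reject
G: has honey, so not paleo — no
H: works as a binder, no alcohol, paleo — keep
I: all constraints satisfied — valid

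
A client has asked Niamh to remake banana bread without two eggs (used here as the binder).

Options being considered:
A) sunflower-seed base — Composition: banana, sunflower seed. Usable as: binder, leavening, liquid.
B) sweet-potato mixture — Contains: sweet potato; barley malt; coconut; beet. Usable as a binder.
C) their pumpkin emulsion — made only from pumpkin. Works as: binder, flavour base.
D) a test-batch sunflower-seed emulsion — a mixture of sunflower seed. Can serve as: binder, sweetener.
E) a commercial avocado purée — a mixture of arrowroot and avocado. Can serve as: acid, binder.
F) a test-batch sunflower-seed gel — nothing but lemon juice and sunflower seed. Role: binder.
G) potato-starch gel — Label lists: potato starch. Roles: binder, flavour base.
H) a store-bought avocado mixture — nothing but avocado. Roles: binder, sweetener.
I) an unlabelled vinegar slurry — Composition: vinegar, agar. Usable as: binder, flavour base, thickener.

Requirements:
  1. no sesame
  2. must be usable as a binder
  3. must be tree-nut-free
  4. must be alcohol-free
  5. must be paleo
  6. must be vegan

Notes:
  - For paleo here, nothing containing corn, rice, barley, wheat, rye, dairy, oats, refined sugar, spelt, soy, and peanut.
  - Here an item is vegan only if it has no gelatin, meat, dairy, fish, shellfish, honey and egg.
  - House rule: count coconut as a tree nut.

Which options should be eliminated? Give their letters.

B

A: only sunflower seed and banana; none excluded — OK
B: has barley malt, so not paleo; has coconut, so not tree-nut-free — reject
C: all constraints satisfied — OK
D: only sunflower seed; none excluded — valid
E: every rule checks out — valid
F: every rule checks out — valid
G: only potato starch; none excluded — valid
H: nothing on the exclusion list — OK
I: only agar and vinegar; none excluded — valid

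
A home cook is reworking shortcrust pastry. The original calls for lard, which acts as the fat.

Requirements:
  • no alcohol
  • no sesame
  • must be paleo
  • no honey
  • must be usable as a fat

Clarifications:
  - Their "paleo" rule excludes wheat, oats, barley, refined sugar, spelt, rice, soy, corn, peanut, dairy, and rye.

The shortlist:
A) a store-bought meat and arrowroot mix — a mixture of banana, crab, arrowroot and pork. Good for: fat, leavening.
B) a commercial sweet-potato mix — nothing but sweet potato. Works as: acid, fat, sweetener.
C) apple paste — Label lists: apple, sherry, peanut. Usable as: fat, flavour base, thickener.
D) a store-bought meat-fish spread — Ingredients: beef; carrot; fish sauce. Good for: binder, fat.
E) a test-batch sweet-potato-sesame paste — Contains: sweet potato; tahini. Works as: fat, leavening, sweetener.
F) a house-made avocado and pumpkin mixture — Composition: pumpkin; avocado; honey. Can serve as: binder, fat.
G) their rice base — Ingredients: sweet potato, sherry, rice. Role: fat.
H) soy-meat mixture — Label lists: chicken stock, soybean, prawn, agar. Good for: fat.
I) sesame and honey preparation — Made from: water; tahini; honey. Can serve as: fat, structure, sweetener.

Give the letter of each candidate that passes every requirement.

A, B, D

A: every rule checks out — OK
B: only sweet potato; none excluded — valid
C: has peanut, so not paleo; has sherry, so not alcohol-free — out
D: paleo, no honey — keep
E: has tahini, so not sesame-free — reject
F: has honey, so not honey-free — out
G: has rice, so not paleo; has sherry, so not alcohol-free — out
H: has soybean, so not paleo — no
I: has tahini, so not sesame-free; has honey, so not honey-free — out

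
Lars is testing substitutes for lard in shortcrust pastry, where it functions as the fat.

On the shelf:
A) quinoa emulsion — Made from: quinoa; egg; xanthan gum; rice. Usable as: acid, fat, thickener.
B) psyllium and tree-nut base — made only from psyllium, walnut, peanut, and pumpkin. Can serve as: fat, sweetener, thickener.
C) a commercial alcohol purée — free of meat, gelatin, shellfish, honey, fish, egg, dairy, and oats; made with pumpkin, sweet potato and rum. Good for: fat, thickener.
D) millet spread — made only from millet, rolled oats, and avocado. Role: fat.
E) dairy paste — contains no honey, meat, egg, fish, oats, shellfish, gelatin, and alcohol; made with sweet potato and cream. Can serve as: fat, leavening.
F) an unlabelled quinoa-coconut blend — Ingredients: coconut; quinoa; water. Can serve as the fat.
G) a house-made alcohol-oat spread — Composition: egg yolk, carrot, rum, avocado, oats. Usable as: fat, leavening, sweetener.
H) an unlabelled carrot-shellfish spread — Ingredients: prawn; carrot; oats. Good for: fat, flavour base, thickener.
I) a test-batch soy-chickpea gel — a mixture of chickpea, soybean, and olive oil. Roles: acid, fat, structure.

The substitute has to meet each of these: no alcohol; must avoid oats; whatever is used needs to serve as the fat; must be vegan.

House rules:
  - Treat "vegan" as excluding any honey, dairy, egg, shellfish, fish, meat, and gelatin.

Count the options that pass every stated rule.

3

A: has egg, so not vegan — reject
B: peanut and walnut etc. — none of it excluded — keep
C: has rum, so not alcohol-free — reject
D: has rolled oats, so not oat-free — no
E: has cream, so not vegan — no
F: only coconut, water and quinoa; none excluded — valid
G: has egg yolk, so not vegan; has rum, so not alcohol-free (and 1 more) — reject
H: has prawn, so not vegan; has oats, so not oat-free — out
I: works as a fat, no oats, vegan — keep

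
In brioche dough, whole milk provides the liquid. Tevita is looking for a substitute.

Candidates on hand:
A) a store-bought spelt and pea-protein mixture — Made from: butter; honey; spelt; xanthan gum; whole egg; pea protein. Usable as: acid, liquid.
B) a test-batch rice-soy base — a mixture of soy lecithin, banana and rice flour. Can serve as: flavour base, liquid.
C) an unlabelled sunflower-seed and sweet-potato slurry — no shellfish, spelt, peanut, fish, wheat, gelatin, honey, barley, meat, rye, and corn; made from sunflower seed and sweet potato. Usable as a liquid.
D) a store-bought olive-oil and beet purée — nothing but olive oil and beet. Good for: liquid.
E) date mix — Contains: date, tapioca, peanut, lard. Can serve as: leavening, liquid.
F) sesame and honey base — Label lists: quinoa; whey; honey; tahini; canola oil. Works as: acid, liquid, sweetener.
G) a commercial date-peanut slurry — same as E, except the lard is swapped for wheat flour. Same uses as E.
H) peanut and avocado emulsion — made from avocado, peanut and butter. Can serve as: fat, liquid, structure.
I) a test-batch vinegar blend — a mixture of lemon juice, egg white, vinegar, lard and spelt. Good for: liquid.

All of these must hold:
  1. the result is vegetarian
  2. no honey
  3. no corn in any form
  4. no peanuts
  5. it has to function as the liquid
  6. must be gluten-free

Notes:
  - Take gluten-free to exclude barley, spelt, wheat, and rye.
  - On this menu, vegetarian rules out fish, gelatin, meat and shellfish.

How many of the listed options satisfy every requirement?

3

A: has spelt, so not gluten-free; has honey, so not honey-free — reject
B: works as a liquid, no corn, no honey — OK
C: all constraints satisfied — keep
D: only beet and olive oil; none excluded — OK
E: has lard, so not vegetarian; has peanut, so not peanut-free — reject
F: has honey, so not honey-free — no
G: has wheat flour, so not gluten-free; has peanut, so not peanut-free — reject
H: has peanut, so not peanut-free — out
I: has spelt, so not gluten-free; has lard, so not vegetarian — out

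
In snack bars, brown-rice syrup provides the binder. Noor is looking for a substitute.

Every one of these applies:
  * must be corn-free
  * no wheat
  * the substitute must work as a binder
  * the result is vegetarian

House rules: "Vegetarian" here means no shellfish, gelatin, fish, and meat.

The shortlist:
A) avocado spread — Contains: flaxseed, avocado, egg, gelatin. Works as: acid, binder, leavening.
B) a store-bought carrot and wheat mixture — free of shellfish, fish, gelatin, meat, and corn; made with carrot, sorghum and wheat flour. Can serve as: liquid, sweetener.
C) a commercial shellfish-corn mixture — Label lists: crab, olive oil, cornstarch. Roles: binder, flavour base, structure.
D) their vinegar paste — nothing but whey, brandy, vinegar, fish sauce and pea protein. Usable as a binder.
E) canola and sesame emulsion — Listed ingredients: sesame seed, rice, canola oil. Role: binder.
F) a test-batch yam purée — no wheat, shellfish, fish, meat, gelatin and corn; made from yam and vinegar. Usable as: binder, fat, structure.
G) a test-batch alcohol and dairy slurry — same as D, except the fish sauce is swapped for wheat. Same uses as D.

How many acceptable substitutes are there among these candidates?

A: has gelatin, so not vegetarian — out
B: not usable as a binder; has wheat flour, so not wheat-free — reject
C: has crab, so not vegetarian; has cornstarch, so not corn-free — out
D: has fish sauce, so not vegetarian — reject
E: works as a binder, no wheat, no corn — valid
F: vegetarian, no wheat — OK
G: has wheat, so not wheat-free — no

2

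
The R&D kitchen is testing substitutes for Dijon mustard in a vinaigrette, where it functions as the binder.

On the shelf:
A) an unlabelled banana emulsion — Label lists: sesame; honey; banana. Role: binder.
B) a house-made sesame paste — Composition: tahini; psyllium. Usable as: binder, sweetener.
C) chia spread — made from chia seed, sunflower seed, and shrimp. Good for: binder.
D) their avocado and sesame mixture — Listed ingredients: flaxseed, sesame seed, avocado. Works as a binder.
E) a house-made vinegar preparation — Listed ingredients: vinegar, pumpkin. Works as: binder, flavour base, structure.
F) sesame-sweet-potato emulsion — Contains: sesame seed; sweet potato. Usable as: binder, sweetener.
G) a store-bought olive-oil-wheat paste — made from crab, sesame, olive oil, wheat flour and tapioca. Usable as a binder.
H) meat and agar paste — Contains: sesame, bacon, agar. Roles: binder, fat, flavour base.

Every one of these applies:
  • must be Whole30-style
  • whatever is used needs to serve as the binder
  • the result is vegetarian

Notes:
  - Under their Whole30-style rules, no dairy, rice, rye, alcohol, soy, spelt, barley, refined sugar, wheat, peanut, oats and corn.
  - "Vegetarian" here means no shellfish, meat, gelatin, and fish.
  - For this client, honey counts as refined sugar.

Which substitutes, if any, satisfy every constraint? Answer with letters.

A: has honey, so not Whole30-style — no
B: vegetarian, Whole30-style — valid
C: has shrimp, so not vegetarian — no
D: nothing on the exclusion list — OK
E: nothing on the exclusion list — OK
F: every rule checks out — valid
G: has wheat flour, so not Whole30-style; has crab, so not vegetarian — no
H: has bacon, so not vegetarian — reject

B, D, E, F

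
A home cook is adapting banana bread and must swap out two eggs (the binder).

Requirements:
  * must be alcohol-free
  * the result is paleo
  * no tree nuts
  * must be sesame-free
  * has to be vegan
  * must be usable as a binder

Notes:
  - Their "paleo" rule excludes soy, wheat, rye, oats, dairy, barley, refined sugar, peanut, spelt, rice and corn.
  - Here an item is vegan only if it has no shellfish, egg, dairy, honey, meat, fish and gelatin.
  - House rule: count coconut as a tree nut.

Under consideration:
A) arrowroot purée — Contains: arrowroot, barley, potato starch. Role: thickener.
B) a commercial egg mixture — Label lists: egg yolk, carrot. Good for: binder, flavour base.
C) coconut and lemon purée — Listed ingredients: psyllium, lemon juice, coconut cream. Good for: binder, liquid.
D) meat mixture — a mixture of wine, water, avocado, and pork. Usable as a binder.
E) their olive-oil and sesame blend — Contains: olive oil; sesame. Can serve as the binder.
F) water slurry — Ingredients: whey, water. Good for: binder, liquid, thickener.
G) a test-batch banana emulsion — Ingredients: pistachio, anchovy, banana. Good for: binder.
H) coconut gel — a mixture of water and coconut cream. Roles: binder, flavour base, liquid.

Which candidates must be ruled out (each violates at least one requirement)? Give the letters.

A: not usable as a binder; has barley, so not paleo — no
B: has egg yolk, so not vegan — no
C: has coconut cream, so not tree-nut-free — out
D: has pork, so not vegan; has wine, so not alcohol-free — no
E: has sesame, so not sesame-free — reject
F: has whey, so not paleo; has whey, so not vegan — no
G: has anchovy, so not vegan; has pistachio, so not tree-nut-free — no
H: has coconut cream, so not tree-nut-free — reject

A, B, C, D, E, F, G, H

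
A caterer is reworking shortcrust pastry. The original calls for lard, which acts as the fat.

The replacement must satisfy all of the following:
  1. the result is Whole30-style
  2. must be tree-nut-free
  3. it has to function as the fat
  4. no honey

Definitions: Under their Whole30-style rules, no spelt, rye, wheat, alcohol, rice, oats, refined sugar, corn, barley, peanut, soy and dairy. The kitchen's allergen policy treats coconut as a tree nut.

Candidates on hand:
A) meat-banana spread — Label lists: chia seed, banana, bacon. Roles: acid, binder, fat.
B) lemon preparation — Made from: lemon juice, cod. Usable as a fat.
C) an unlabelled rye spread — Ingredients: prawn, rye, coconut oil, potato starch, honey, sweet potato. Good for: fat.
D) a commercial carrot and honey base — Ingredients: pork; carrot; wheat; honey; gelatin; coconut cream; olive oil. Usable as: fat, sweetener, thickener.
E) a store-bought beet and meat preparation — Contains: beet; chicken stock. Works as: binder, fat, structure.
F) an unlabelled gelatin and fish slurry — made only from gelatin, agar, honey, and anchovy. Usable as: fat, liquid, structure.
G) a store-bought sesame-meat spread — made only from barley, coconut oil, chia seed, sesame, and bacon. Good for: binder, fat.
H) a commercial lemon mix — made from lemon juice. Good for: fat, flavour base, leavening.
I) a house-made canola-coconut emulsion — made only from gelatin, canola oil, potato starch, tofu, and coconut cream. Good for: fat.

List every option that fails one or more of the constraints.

A: only bacon, chia seed and banana; none excluded — valid
B: only cod and lemon juice; none excluded — keep
C: has rye, so not Whole30-style; has coconut oil, so not tree-nut-free (and 1 more) — no
D: has wheat, so not Whole30-style; has coconut cream, so not tree-nut-free (and 1 more) — reject
E: only chicken stock and beet; none excluded — valid
F: has honey, so not honey-free — reject
G: has barley, so not Whole30-style; has coconut oil, so not tree-nut-free — reject
H: every rule checks out — valid
I: has tofu, so not Whole30-style; has coconut cream, so not tree-nut-free — reject

C, D, F, G, I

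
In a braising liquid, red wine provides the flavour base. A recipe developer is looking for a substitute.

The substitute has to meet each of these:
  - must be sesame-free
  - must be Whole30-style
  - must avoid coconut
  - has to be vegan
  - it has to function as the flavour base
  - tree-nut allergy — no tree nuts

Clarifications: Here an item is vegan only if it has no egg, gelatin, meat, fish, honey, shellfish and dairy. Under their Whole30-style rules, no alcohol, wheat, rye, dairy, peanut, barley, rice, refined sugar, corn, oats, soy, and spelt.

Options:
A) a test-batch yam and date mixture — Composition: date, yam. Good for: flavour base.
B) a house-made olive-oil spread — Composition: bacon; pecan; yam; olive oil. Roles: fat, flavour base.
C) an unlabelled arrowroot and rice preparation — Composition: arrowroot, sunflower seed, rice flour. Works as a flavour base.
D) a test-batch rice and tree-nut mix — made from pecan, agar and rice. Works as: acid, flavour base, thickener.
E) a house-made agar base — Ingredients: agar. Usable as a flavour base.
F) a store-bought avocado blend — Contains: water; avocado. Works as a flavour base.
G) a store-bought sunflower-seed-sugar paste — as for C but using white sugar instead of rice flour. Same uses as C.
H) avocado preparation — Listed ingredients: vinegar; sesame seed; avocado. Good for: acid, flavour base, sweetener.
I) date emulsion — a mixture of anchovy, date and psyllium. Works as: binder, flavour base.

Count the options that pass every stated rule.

3

A: only date and yam; none excluded — valid
B: has bacon, so not vegan; has pecan, so not tree-nut-free — out
C: has rice flour, so not Whole30-style — out
D: has rice, so not Whole30-style; has pecan, so not tree-nut-free — no
E: only agar; none excluded — OK
F: Whole30-style, vegan — OK
G: has white sugar, so not Whole30-style — reject
H: has sesame seed, so not sesame-free — no
I: has anchovy, so not vegan — no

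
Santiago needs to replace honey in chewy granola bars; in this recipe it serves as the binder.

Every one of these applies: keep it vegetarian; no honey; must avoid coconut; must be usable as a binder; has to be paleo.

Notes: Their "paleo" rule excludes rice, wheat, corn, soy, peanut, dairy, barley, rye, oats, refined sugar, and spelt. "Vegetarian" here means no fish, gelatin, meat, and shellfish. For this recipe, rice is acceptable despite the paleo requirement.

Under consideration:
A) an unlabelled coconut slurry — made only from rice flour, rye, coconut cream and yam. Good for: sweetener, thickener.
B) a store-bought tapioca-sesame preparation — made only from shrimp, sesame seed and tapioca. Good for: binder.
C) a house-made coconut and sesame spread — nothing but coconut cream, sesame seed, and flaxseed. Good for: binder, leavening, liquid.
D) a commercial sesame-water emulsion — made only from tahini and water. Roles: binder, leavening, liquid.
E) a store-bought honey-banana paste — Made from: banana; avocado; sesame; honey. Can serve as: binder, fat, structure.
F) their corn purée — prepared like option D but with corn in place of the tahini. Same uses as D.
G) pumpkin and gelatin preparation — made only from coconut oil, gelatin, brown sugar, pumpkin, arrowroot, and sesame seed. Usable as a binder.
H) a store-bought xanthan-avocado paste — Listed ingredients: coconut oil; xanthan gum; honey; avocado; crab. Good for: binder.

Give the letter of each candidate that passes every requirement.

A: not usable as a binder; has rye, so not paleo (and 1 more) — reject
B: has shrimp, so not vegetarian — no
C: has coconut cream, so not coconut-free — out
D: works as a binder, paleo, vegetarian — OK
E: has honey, so not honey-free — reject
F: has corn, so not paleo — reject
G: has brown sugar, so not paleo; has gelatin, so not vegetarian (and 1 more) — out
H: has crab, so not vegetarian; has coconut oil, so not coconut-free (and 1 more) — reject

D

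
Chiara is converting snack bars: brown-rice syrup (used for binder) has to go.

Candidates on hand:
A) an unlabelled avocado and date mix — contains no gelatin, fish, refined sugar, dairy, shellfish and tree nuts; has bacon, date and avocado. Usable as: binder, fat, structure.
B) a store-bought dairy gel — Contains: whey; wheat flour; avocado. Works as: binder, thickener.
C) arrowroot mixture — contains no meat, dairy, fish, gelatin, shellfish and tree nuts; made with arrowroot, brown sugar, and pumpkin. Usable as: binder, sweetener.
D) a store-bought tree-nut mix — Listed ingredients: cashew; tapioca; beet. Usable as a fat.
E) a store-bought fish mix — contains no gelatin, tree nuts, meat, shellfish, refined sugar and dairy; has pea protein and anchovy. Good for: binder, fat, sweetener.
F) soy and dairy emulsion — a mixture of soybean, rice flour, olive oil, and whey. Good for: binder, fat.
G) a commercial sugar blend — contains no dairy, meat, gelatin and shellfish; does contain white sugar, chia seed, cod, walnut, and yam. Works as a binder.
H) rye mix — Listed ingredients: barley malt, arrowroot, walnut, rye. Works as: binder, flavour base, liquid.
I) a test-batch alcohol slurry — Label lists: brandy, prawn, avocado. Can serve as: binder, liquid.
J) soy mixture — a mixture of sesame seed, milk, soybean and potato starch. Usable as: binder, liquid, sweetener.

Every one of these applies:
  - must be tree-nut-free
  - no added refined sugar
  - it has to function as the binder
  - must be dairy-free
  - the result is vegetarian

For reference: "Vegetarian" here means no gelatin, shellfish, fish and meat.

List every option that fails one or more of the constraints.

A, B, C, D, E, F, G, H, I, J

A: has bacon, so not vegetarian — reject
B: has whey, so not dairy-free — reject
C: has brown sugar, so not no-added-sugar — out
D: not usable as a binder; has cashew, so not tree-nut-free — reject
E: has anchovy, so not vegetarian — no
F: has whey, so not dairy-free — reject
G: has cod, so not vegetarian; has white sugar, so not no-added-sugar (and 1 more) — reject
H: has walnut, so not tree-nut-free — reject
I: has prawn, so not vegetarian — out
J: has milk, so not dairy-free — out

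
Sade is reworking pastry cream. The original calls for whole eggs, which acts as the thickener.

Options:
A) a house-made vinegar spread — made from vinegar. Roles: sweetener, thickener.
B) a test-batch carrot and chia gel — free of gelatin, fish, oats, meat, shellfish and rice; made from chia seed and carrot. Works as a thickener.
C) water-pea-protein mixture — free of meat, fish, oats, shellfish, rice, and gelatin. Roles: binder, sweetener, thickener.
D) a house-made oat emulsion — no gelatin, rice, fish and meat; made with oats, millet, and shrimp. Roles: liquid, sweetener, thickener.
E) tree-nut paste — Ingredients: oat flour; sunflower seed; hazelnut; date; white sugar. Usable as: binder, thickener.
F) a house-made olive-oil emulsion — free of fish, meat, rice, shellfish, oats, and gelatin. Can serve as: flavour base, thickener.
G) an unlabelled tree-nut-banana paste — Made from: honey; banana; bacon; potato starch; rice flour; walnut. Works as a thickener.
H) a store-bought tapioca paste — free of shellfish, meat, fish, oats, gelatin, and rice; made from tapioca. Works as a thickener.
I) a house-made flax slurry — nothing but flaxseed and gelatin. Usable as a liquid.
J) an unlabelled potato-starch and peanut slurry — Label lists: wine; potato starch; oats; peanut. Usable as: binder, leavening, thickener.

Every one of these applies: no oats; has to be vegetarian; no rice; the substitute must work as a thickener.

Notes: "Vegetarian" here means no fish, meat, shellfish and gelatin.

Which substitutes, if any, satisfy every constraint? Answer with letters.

A, B, C, F, H

A: all constraints satisfied — OK
B: nothing on the exclusion list — OK
C: all constraints satisfied — valid
D: has shrimp, so not vegetarian; has oats, so not oat-free — out
E: has oat flour, so not oat-free — out
F: vegetarian, no rice — valid
G: has bacon, so not vegetarian; has rice flour, so not rice-free — out
H: no rice, no oats — valid
I: not usable as a thickener; has gelatin, so not vegetarian — out
J: has oats, so not oat-free — out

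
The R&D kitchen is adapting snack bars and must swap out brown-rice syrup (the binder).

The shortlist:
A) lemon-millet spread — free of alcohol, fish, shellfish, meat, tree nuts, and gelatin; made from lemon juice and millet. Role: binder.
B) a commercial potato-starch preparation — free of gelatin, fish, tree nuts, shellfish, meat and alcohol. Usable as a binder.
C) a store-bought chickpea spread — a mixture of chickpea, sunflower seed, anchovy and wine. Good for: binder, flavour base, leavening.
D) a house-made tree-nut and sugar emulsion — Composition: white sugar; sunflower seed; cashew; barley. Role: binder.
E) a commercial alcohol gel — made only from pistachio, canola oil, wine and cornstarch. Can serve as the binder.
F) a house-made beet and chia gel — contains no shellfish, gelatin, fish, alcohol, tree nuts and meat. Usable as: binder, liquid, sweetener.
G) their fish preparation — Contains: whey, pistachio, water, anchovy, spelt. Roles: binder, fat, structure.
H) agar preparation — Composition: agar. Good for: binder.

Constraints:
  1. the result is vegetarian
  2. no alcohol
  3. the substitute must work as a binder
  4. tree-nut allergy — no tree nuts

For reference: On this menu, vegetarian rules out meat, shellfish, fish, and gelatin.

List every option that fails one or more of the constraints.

C, D, E, G

A: vegetarian, no alcohol — keep
B: no tree nuts, no alcohol — keep
C: has anchovy, so not vegetarian; has wine, so not alcohol-free — out
D: has cashew, so not tree-nut-free — reject
E: has pistachio, so not tree-nut-free; has wine, so not alcohol-free — out
F: every rule checks out — keep
G: has anchovy, so not vegetarian; has pistachio, so not tree-nut-free — out
H: no alcohol, vegetarian — OK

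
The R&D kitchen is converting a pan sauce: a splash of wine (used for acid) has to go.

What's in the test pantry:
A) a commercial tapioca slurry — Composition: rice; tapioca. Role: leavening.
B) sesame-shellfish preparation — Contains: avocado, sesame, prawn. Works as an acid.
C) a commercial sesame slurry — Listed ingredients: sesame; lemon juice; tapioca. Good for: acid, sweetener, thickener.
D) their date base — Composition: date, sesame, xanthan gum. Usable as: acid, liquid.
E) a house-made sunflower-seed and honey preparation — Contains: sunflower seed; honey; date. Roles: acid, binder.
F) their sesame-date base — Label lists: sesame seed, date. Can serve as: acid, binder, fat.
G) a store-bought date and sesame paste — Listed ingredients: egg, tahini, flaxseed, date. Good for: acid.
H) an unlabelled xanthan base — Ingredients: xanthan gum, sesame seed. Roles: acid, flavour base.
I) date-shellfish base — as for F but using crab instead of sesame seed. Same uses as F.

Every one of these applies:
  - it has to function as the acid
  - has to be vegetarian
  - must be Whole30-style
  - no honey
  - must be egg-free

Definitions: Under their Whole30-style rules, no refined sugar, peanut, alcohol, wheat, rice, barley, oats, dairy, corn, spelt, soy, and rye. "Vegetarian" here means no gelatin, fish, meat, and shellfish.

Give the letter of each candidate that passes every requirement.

A: not usable as an acid; has rice, so not Whole30-style — out
B: has prawn, so not vegetarian — no
C: only sesame, lemon juice and tapioca; none excluded — valid
D: vegetarian, no egg — valid
E: has honey, so not honey-free — reject
F: nothing on the exclusion list — valid
G: has egg, so not egg-free — no
H: works as an acid, no egg, vegetarian — OK
I: has crab, so not vegetarian — no

C, D, F, H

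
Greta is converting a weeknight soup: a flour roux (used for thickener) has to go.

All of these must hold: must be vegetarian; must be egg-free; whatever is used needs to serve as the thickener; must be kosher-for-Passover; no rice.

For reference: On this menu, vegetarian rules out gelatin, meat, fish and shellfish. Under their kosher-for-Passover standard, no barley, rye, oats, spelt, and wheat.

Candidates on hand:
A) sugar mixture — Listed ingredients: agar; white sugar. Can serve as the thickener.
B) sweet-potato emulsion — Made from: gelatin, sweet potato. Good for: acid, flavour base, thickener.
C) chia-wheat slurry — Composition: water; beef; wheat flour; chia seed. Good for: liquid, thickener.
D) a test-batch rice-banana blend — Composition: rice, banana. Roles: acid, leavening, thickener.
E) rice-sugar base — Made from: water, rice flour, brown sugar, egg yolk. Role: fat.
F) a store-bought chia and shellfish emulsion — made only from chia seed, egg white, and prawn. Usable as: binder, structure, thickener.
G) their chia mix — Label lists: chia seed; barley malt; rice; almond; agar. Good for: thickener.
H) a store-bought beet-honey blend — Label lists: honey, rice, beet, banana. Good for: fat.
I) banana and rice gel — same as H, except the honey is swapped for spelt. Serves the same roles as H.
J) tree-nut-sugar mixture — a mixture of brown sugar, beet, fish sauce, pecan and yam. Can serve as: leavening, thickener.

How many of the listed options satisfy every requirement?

1

A: only white sugar and agar; none excluded — keep
B: has gelatin, so not vegetarian — reject
C: has beef, so not vegetarian; has wheat flour, so not kosher-for-Passover — no
D: has rice, so not rice-free — out
E: not usable as a thickener; has rice flour, so not rice-free (and 1 more) — no
F: has prawn, so not vegetarian; has egg white, so not egg-free — no
G: has barley malt, so not kosher-for-Passover; has rice, so not rice-free — reject
H: not usable as a thickener; has rice, so not rice-free — out
I: not usable as a thickener; has spelt, so not kosher-for-Passover (and 1 more) — out
J: has fish sauce, so not vegetarian — no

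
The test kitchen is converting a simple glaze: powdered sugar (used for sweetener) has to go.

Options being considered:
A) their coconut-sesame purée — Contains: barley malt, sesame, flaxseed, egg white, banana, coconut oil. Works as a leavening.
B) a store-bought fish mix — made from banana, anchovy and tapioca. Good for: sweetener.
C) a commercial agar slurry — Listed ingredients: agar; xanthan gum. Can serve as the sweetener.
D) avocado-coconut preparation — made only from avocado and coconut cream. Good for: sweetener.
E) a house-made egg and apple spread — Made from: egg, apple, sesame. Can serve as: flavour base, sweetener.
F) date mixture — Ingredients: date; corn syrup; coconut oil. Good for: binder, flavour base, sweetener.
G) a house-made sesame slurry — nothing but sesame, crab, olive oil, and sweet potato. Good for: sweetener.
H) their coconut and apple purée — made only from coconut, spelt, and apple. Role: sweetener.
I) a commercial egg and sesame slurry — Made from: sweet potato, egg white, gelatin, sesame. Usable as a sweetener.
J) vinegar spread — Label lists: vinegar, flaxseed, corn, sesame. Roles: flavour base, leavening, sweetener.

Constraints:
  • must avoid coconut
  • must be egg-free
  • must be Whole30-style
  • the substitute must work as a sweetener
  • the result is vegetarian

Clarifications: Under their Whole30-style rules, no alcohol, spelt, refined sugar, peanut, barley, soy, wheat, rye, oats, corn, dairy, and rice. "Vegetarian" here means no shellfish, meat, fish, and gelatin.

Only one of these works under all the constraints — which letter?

A: not usable as a sweetener; has barley malt, so not Whole30-style (and 2 more) — no
B: has anchovy, so not vegetarian — out
C: only xanthan gum and agar; none excluded — valid
D: has coconut cream, so not coconut-free — no
E: has egg, so not egg-free — reject
F: has corn syrup, so not Whole30-style; has coconut oil, so not coconut-free — no
G: has crab, so not vegetarian — out
H: has spelt, so not Whole30-style; has coconut, so not coconut-free — out
I: has gelatin, so not vegetarian; has egg white, so not egg-free — no
J: has corn, so not Whole30-style — reject

C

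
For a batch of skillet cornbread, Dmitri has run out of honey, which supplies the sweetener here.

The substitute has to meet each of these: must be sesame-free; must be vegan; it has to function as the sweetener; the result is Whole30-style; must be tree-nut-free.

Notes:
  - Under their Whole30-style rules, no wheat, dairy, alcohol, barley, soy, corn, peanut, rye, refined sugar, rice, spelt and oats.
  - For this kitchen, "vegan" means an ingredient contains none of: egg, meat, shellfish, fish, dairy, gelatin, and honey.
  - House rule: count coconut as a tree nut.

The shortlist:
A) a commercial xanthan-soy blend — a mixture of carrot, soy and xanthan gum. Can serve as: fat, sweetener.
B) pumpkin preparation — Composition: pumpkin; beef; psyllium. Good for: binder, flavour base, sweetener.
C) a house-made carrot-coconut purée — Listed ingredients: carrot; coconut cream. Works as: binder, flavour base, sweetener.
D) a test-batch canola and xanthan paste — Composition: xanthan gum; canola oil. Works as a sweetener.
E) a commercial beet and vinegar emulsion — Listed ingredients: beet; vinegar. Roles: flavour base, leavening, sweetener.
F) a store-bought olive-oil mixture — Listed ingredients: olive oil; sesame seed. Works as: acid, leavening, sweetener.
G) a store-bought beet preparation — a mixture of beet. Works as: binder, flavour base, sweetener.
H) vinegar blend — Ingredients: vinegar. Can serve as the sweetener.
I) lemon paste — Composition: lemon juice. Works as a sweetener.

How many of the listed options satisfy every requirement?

5

A: has soy, so not Whole30-style — out
B: has beef, so not vegan — reject
C: has coconut cream, so not tree-nut-free — no
D: every rule checks out — OK
E: only beet and vinegar; none excluded — keep
F: has sesame seed, so not sesame-free — no
G: all constraints satisfied — keep
H: only vinegar; none excluded — keep
I: works as a sweetener, no sesame, Whole30-style — keep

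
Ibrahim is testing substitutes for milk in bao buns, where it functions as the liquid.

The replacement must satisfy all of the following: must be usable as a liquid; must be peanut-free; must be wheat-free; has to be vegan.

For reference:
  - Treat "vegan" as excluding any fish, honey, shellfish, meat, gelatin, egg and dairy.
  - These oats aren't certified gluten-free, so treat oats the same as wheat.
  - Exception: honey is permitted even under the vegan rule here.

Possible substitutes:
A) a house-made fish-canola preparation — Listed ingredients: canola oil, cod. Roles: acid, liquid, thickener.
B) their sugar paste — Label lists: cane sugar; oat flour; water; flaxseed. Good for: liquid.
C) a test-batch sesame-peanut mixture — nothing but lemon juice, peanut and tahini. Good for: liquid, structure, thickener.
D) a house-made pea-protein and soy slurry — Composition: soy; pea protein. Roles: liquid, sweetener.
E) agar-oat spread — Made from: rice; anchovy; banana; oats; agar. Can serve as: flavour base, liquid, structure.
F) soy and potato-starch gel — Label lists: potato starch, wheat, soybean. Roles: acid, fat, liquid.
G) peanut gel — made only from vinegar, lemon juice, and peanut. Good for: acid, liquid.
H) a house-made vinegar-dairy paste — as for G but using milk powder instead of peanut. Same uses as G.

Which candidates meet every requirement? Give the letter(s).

A: has cod, so not vegan — reject
B: has oat flour, so not wheat-free — out
C: has peanut, so not peanut-free — reject
D: works as a liquid, wheat-free, no peanut — OK
E: has anchovy, so not vegan; has oats, so not wheat-free — reject
F: has wheat, so not wheat-free — out
G: has peanut, so not peanut-free — no
H: has milk powder, so not vegan — no

D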